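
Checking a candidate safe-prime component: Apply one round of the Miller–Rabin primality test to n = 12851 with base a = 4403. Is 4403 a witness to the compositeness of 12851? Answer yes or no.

no

n − 1 = 12850 = 2^1 · 6425, so s = 1 and d = 6425.
Repeated squaring mod 12851: 4403^1 ≡ 4403, 4403^2 ≡ 7101, 4403^4 ≡ 9728, 4403^8 ≡ 12071, 4403^16 ≡ 4403, 4403^32 ≡ 7101, 4403^64 ≡ 9728, 4403^128 ≡ 12071, 4403^256 ≡ 4403, 4403^512 ≡ 7101, 4403^1024 ≡ 9728, 4403^2048 ≡ 12071, 4403^4096 ≡ 4403.
6425 = 4096 + 2048 + 256 + 16 + 8 + 1, so 4403^6425 ≡ 4403·12071·4403·4403·12071·4403 ≡ 1 (mod 12851).
x_0 = 4403^6425 mod 12851 = 1.
x_0 = 1, so 4403 is not a witness.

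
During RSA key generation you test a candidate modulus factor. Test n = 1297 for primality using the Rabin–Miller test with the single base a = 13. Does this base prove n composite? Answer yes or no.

no

n − 1 = 1296 = 2^4 · 81, so s = 4 and d = 81.
x_0 = 13^81 mod 1297 = 6.
x_0 is neither 1 nor 1296, so continue squaring.
x_1 = 6^2 mod 1297 = 36.
x_2 = 36^2 mod 1297 = 1296.
x_2 ≡ −1, so 13 is not a witness.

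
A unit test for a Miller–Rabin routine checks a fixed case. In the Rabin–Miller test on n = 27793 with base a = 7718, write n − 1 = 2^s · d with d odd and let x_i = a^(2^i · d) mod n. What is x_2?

1

n − 1 = 27792 = 2^4 · 1737, so s = 4 and d = 1737.
x_0 = 7718^1737 mod 27793 = 4376.
x_1 = 4376^2 mod 27793 = 27792.
x_2 = 27792^2 mod 27793 = 1.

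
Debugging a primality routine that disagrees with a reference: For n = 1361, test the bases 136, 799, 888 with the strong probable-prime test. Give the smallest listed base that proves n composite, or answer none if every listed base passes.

none

n − 1 = 1360 = 2^4 · 85, so s = 4 and d = 85.
Base 136: x_0 = 136^85 mod 1361 = 585. x_0 is neither 1 nor 1360, so continue squaring. x_1 = 585^2 mod 1361 = 614. x_2 = 614^2 mod 1361 = 1360. x_2 ≡ −1, so 136 is not a witness.
Base 799: x_0 = 799^85 mod 1361 = 377. x_0 is neither 1 nor 1360, so continue squaring. x_1 = 377^2 mod 1361 = 585. x_2 = 585^2 mod 1361 = 614. x_3 = 614^2 mod 1361 = 1360. x_3 ≡ −1, so 799 is not a witness.
Base 888: x_0 = 888^85 mod 1361 = 1. x_0 = 1, so 888 is not a witness.
No listed base is a witness for 1361.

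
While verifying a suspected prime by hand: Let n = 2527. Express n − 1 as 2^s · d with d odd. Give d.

Halving: 2526 → 1263; 1263 is odd.
So 2526 = 2^1 · 1263.

1263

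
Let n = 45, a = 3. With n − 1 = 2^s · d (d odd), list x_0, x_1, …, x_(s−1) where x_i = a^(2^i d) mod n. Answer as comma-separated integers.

27, 9

n − 1 = 44 = 2^2 · 11, so s = 2 and d = 11.
x_0 = 3^11 mod 45 = 27.
x_1 = 27^2 mod 45 = 9.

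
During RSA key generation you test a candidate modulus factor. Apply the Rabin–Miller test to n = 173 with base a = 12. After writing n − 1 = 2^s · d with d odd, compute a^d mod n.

80

n − 1 = 172 = 2^2 · 43, so s = 2 and d = 43.
Repeated squaring mod 173: 12^1 ≡ 12, 12^2 ≡ 144, 12^4 ≡ 149, 12^8 ≡ 57, 12^16 ≡ 135, 12^32 ≡ 60.
43 = 32 + 8 + 2 + 1, so 12^43 ≡ 60·57·144·12 ≡ 80 (mod 173).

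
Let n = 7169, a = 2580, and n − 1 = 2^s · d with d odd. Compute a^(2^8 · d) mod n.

n − 1 = 7168 = 2^10 · 7, so s = 10 and d = 7.
x_0 = 2580^7 mod 7169 = 6175.
x_1 = 6175^2 mod 7169 = 5883.
x_2 = 5883^2 mod 7169 = 4926.
x_3 = 4926^2 mod 7169 = 5580.
x_4 = 5580^2 mod 7169 = 1433.
x_5 = 1433^2 mod 7169 = 3155.
x_6 = 3155^2 mod 7169 = 3453.
x_7 = 3453^2 mod 7169 = 1162.
x_8 = 1162^2 mod 7169 = 2472.

2472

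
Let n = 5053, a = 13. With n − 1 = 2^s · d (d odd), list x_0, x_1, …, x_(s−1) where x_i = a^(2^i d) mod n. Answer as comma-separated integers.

3220, 4697

n − 1 = 5052 = 2^2 · 1263, so s = 2 and d = 1263.
x_0 = 13^1263 mod 5053 = 3220.
x_1 = 3220^2 mod 5053 = 4697.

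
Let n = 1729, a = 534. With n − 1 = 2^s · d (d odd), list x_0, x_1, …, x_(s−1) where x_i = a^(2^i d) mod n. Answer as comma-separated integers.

911, 1, 1, 1, 1, 1

n − 1 = 1728 = 2^6 · 27, so s = 6 and d = 27.
x_0 = 534^27 mod 1729 = 911.
x_1 = 911^2 mod 1729 = 1.
x_2 = 1^2 mod 1729 = 1.
x_3 = 1^2 mod 1729 = 1.
x_4 = 1^2 mod 1729 = 1.
x_5 = 1^2 mod 1729 = 1.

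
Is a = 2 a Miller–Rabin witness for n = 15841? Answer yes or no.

no

n − 1 = 15840 = 2^5 · 495, so s = 5 and d = 495.
x_0 = 2^495 mod 15841 = 1.
x_0 = 1, so 2 is not a witness.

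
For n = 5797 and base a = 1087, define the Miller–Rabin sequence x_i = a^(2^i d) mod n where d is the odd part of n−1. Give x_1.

256

n − 1 = 5796 = 2^2 · 1449, so s = 2 and d = 1449.
x_0 = 1087^1449 mod 5797 = 16.
x_1 = 16^2 mod 5797 = 256.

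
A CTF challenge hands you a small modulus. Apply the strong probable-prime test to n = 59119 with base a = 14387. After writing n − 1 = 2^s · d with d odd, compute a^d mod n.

59118

n − 1 = 59118 = 2^1 · 29559, so s = 1 and d = 29559.
Repeated squaring mod 59119: 14387^1 ≡ 14387, 14387^2 ≡ 10150, 14387^4 ≡ 37202, 14387^8 ≡ 13014, 14387^16 ≡ 47380, 14387^32 ≡ 56851, 14387^64 ≡ 471, 14387^128 ≡ 44484, 14387^256 ≡ 54207, 14387^512 ≡ 7192, 14387^1024 ≡ 54858, 14387^2048 ≡ 6588, 14387^4096 ≡ 8398, 14387^8192 ≡ 56556, 14387^16384 ≡ 6760.
29559 = 16384 + 8192 + 4096 + 512 + 256 + 64 + 32 + 16 + 4 + 2 + 1, so 14387^29559 ≡ 6760·56556·8398·7192·54207·471·56851·47380·37202·10150·14387 ≡ 59118 (mod 59119).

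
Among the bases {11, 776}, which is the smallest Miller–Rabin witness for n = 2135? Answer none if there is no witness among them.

11

n − 1 = 2134 = 2^1 · 1067, so s = 1 and d = 1067.
Base 11: x_0 = 11^1067 mod 2135 = 1941. x_0 ∉ {1, 2134} and s = 1, so 11 is a Miller–Rabin witness and 2135 is composite.
Base 776: x_0 = 776^1067 mod 2135 = 1091. x_0 ∉ {1, 2134} and s = 1, so 776 is a Miller–Rabin witness and 2135 is composite.
The smallest witness among the given bases is 11.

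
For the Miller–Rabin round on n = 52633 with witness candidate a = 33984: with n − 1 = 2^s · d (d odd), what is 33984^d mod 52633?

n − 1 = 52632 = 2^3 · 6579, so s = 3 and d = 6579.
Repeated squaring mod 52633: 33984^1 ≡ 33984, 33984^2 ≡ 38970, 33984^4 ≡ 40951, 33984^8 ≡ 44388, 33984^16 ≡ 30822, 33984^32 ≡ 22667, 33984^64 ≡ 42176, 33984^128 ≡ 30108, 33984^256 ≡ 46138, 33984^512 ≡ 25992, 33984^1024 ≡ 39509, 33984^2048 ≡ 24200, 33984^4096 ≡ 45242.
6579 = 4096 + 2048 + 256 + 128 + 32 + 16 + 2 + 1, so 33984^6579 ≡ 45242·24200·46138·30108·22667·30822·38970·33984 ≡ 10198 (mod 52633).

10198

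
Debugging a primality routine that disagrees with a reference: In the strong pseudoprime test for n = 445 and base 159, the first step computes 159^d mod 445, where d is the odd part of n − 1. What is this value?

n − 1 = 444 = 2^2 · 111, so s = 2 and d = 111.
159^111 mod 445 = 379.

379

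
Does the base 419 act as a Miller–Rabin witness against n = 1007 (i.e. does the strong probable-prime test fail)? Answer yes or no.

yes

n − 1 = 1006 = 2^1 · 503, so s = 1 and d = 503.
x_0 = 419^503 mod 1007 = 552.
x_0 ∉ {1, 1006} and s = 1, so 419 is a Miller–Rabin witness and 1007 is composite.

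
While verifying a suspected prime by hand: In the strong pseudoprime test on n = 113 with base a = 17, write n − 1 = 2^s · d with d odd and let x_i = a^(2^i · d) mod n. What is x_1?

95

n − 1 = 112 = 2^4 · 7, so s = 4 and d = 7.
Repeated squaring mod 113: 17^1 ≡ 17, 17^2 ≡ 63, 17^4 ≡ 14.
7 = 4 + 2 + 1, so 17^7 ≡ 14·63·17 ≡ 78 (mod 113).
x_0 = 78.
x_1 = 78^2 mod 113 = 95.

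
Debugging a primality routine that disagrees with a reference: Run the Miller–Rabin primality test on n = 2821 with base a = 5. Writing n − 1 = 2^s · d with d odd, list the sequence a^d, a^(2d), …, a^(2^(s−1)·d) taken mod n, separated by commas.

n − 1 = 2820 = 2^2 · 705, so s = 2 and d = 705.
x_0 = 5^705 mod 2821 = 993.
x_1 = 993^2 mod 2821 = 1520.

993, 1520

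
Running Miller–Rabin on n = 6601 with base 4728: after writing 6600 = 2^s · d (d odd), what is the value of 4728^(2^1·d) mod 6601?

1772

n − 1 = 6600 = 2^3 · 825, so s = 3 and d = 825.
x_0 = 4728^825 mod 6601 = 3037.
x_1 = 3037^2 mod 6601 = 1772.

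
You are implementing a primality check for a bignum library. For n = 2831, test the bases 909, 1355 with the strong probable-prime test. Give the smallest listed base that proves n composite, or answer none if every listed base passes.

909

n − 1 = 2830 = 2^1 · 1415, so s = 1 and d = 1415.
Base 909: x_0 = 909^1415 mod 2831 = 2783. x_0 ∉ {1, 2830} and s = 1, so 909 is a Miller–Rabin witness and 2831 is composite.
Base 1355: x_0 = 1355^1415 mod 2831 = 1860. x_0 ∉ {1, 2830} and s = 1, so 1355 is a Miller–Rabin witness and 2831 is composite.
The smallest witness among the given bases is 909.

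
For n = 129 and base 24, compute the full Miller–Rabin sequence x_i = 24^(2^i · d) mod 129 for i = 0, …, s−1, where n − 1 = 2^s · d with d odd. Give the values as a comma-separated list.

24, 60, 117, 15, 96, 57, 24

n − 1 = 128 = 2^7 · 1, so s = 7 and d = 1.
x_0 = 24^1 mod 129 = 24.
x_1 = 24^2 mod 129 = 60.
x_2 = 60^2 mod 129 = 117.
x_3 = 117^2 mod 129 = 15.
x_4 = 15^2 mod 129 = 96.
x_5 = 96^2 mod 129 = 57.
x_6 = 57^2 mod 129 = 24.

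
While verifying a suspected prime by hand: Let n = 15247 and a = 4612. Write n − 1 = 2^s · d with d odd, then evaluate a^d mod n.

n − 1 = 15246 = 2^1 · 7623, so s = 1 and d = 7623.
4612^7623 mod 15247 = 8810.

8810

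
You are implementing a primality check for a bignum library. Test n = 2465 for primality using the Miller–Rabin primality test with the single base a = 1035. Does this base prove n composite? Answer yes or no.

n − 1 = 2464 = 2^5 · 77, so s = 5 and d = 77.
Repeated squaring mod 2465: 1035^1 ≡ 1035, 1035^2 ≡ 1415, 1035^4 ≡ 645, 1035^8 ≡ 1905, 1035^16 ≡ 545, 1035^32 ≡ 1225, 1035^64 ≡ 1905.
77 = 64 + 8 + 4 + 1, so 1035^77 ≡ 1905·1905·645·1035 ≡ 1770 (mod 2465).
x_0 = 1035^77 mod 2465 = 1770.
x_0 is neither 1 nor 2464, so continue squaring.
x_1 = 1770^2 mod 2465 = 2350.
x_2 = 2350^2 mod 2465 = 900.
x_3 = 900^2 mod 2465 = 1480.
x_4 = 1480^2 mod 2465 = 1480.
Reached i = s−1 = 4 without hitting −1: 1035 is a Miller–Rabin witness and 2465 is composite.

yes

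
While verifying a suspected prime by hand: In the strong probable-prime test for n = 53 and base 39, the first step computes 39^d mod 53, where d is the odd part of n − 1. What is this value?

n − 1 = 52 = 2^2 · 13, so s = 2 and d = 13.
By repeated squaring, 39^13 ≡ 30 (mod 53).

30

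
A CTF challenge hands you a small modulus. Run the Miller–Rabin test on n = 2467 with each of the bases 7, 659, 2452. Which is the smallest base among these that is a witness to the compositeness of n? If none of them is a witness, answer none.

n − 1 = 2466 = 2^1 · 1233, so s = 1 and d = 1233.
Base 7: x_0 = 7^1233 mod 2467 = 1. x_0 = 1, so 7 is not a witness.
Base 659: x_0 = 659^1233 mod 2467 = 1. x_0 = 1, so 659 is not a witness.
Base 2452: x_0 = 2452^1233 mod 2467 = 2466. x_0 = 2466 ≡ −1, so 2452 is not a witness.
No listed base is a witness for 2467.

none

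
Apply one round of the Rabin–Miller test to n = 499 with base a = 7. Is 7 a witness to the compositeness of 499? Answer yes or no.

no

n − 1 = 498 = 2^1 · 249, so s = 1 and d = 249.
x_0 = 7^249 mod 499 = 498.
x_0 = 498 ≡ −1, so 7 is not a witness.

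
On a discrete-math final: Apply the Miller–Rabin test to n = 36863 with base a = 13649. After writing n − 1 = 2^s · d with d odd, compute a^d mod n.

n − 1 = 36862 = 2^1 · 18431, so s = 1 and d = 18431.
By repeated squaring, 13649^18431 ≡ 24536 (mod 36863).

24536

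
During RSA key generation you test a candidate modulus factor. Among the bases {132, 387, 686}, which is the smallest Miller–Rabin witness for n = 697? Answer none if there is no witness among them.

387

n − 1 = 696 = 2^3 · 87, so s = 3 and d = 87.
Base 132: x_0 = 132^87 mod 697 = 565. x_0 is neither 1 nor 696, so continue squaring. x_1 = 565^2 mod 697 = 696. x_1 ≡ −1, so 132 is not a witness.
Base 387: x_0 = 387^87 mod 697 = 242. x_0 is neither 1 nor 696, so continue squaring. x_1 = 242^2 mod 697 = 16. x_2 = 16^2 mod 697 = 256. Reached i = s−1 = 2 without hitting −1: 387 is a Miller–Rabin witness and 697 is composite.
Base 686: x_0 = 686^87 mod 697 = 252. x_0 is neither 1 nor 696, so continue squaring. x_1 = 252^2 mod 697 = 77. x_2 = 77^2 mod 697 = 353. Reached i = s−1 = 2 without hitting −1: 686 is a Miller–Rabin witness and 697 is composite.
The smallest witness among the given bases is 387.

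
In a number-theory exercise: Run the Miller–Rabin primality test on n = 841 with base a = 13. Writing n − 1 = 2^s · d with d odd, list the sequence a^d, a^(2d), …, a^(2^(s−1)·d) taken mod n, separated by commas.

n − 1 = 840 = 2^3 · 105, so s = 3 and d = 105.
x_0 = 13^105 mod 841 = 753.
x_1 = 753^2 mod 841 = 175.
x_2 = 175^2 mod 841 = 349.

753, 175, 349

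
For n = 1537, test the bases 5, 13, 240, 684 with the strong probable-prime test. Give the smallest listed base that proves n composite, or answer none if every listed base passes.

5

n − 1 = 1536 = 2^9 · 3, so s = 9 and d = 3.
Base 5: x_0 = 5^3 mod 1537 = 125. x_0 is neither 1 nor 1536, so continue squaring. x_1 = 125^2 mod 1537 = 255. x_2 = 255^2 mod 1537 = 471. x_3 = 471^2 mod 1537 = 513. x_4 = 513^2 mod 1537 = 342. x_5 = 342^2 mod 1537 = 152. x_6 = 152^2 mod 1537 = 49. x_7 = 49^2 mod 1537 = 864. x_8 = 864^2 mod 1537 = 1051. Reached i = s−1 = 8 without hitting −1: 5 is a Miller–Rabin witness and 1537 is composite.
Base 13: x_0 = 13^3 mod 1537 = 660. x_0 is neither 1 nor 1536, so continue squaring. x_1 = 660^2 mod 1537 = 629. x_2 = 629^2 mod 1537 = 632. x_3 = 632^2 mod 1537 = 1341. x_4 = 1341^2 mod 1537 = 1528. x_5 = 1528^2 mod 1537 = 81. x_6 = 81^2 mod 1537 = 413. x_7 = 413^2 mod 1537 = 1499. x_8 = 1499^2 mod 1537 = 1444. Reached i = s−1 = 8 without hitting −1: 13 is a Miller–Rabin witness and 1537 is composite.
Base 240: x_0 = 240^3 mod 1537 = 222. x_0 is neither 1 nor 1536, so continue squaring. x_1 = 222^2 mod 1537 = 100. x_2 = 100^2 mod 1537 = 778. x_3 = 778^2 mod 1537 = 1243. x_4 = 1243^2 mod 1537 = 364. x_5 = 364^2 mod 1537 = 314. x_6 = 314^2 mod 1537 = 228. x_7 = 228^2 mod 1537 = 1263. x_8 = 1263^2 mod 1537 = 1300. Reached i = s−1 = 8 without hitting −1: 240 is a Miller–Rabin witness and 1537 is composite.
Base 684: x_0 = 684^3 mod 1537 = 882. x_0 is neither 1 nor 1536, so continue squaring. x_1 = 882^2 mod 1537 = 202. x_2 = 202^2 mod 1537 = 842. x_3 = 842^2 mod 1537 = 407. x_4 = 407^2 mod 1537 = 1190. x_5 = 1190^2 mod 1537 = 523. x_6 = 523^2 mod 1537 = 1480. x_7 = 1480^2 mod 1537 = 175. x_8 = 175^2 mod 1537 = 1422. Reached i = s−1 = 8 without hitting −1: 684 is a Miller–Rabin witness and 1537 is composite.
The smallest witness among the given bases is 5.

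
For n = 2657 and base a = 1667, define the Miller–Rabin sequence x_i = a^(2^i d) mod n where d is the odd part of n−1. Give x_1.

n − 1 = 2656 = 2^5 · 83, so s = 5 and d = 83.
x_0 = 1667^83 mod 2657 = 283.
x_1 = 283^2 mod 2657 = 379.

379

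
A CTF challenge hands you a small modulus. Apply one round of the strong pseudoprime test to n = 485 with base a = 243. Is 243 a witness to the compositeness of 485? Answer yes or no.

n − 1 = 484 = 2^2 · 121, so s = 2 and d = 121.
Repeated squaring mod 485: 243^1 ≡ 243, 243^2 ≡ 364, 243^4 ≡ 91, 243^8 ≡ 36, 243^16 ≡ 326, 243^32 ≡ 61, 243^64 ≡ 326.
121 = 64 + 32 + 16 + 8 + 1, so 243^121 ≡ 326·61·326·36·243 ≡ 48 (mod 485).
x_0 = 243^121 mod 485 = 48.
x_0 is neither 1 nor 484, so continue squaring.
x_1 = 48^2 mod 485 = 364.
Reached i = s−1 = 1 without hitting −1: 243 is a Miller–Rabin witness and 485 is composite.

yes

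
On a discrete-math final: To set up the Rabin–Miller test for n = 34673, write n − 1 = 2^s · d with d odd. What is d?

2167

Halving: 34672 → 17336 → 8668 → 4334 → 2167; 2167 is odd.
So 34672 = 2^4 · 2167.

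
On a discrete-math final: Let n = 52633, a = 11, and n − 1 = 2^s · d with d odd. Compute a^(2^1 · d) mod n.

n − 1 = 52632 = 2^3 · 6579, so s = 3 and d = 6579.
Repeated squaring mod 52633: 11^1 ≡ 11, 11^2 ≡ 121, 11^4 ≡ 14641, 11^8 ≡ 37305, 11^16 ≡ 46505, 11^32 ≡ 25055, 11^64 ≡ 51867, 11^128 ≡ 7793, 11^256 ≡ 45000, 11^512 ≡ 50591, 11^1024 ≡ 11757, 11^2048 ≡ 12791, 11^4096 ≡ 26317.
6579 = 4096 + 2048 + 256 + 128 + 32 + 16 + 2 + 1, so 11^6579 ≡ 26317·12791·45000·7793·25055·46505·121·11 ≡ 15758 (mod 52633).
x_0 = 15758.
x_1 = 15758^2 mod 52633 = 44703.

44703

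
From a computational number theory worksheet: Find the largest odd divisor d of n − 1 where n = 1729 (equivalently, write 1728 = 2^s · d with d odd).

Halving: 1728 → 864 → 432 → 216 → 108 → 54 → 27; 27 is odd.
So 1728 = 2^6 · 27.

27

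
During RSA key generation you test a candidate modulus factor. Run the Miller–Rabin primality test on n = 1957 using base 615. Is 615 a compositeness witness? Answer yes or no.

n − 1 = 1956 = 2^2 · 489, so s = 2 and d = 489.
Repeated squaring mod 1957: 615^1 ≡ 615, 615^2 ≡ 524, 615^4 ≡ 596, 615^8 ≡ 999, 615^16 ≡ 1888, 615^32 ≡ 847, 615^64 ≡ 1147, 615^128 ≡ 505, 615^256 ≡ 615.
489 = 256 + 128 + 64 + 32 + 8 + 1, so 615^489 ≡ 615·505·1147·847·999·615 ≡ 1559 (mod 1957).
x_0 = 615^489 mod 1957 = 1559.
x_0 is neither 1 nor 1956, so continue squaring.
x_1 = 1559^2 mod 1957 = 1844.
Reached i = s−1 = 1 without hitting −1: 615 is a Miller–Rabin witness and 1957 is composite.

yes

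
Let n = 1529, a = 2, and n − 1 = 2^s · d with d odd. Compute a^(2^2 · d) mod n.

1358

n − 1 = 1528 = 2^3 · 191, so s = 3 and d = 191.
By repeated squaring, 2^191 ≡ 1168 (mod 1529).
x_0 = 1168.
x_1 = 1168^2 mod 1529 = 356.
x_2 = 356^2 mod 1529 = 1358.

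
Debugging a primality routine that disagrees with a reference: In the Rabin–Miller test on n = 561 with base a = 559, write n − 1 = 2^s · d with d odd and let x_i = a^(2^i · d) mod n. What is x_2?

n − 1 = 560 = 2^4 · 35, so s = 4 and d = 35.
Repeated squaring mod 561: 559^1 ≡ 559, 559^2 ≡ 4, 559^4 ≡ 16, 559^8 ≡ 256, 559^16 ≡ 460, 559^32 ≡ 103.
35 = 32 + 2 + 1, so 559^35 ≡ 103·4·559 ≡ 298 (mod 561).
x_0 = 298.
x_1 = 298^2 mod 561 = 166.
x_2 = 166^2 mod 561 = 67.

67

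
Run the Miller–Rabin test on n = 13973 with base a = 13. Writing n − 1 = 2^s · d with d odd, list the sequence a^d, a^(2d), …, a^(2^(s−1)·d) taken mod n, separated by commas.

n − 1 = 13972 = 2^2 · 3493, so s = 2 and d = 3493.
x_0 = 13^3493 mod 13973 = 6293.
x_1 = 6293^2 mod 13973 = 2367.

6293, 2367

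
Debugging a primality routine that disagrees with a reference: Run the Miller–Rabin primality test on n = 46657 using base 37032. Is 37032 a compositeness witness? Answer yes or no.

n − 1 = 46656 = 2^6 · 729, so s = 6 and d = 729.
x_0 = 37032^729 mod 46657 = 5507.
x_0 is neither 1 nor 46656, so continue squaring.
x_1 = 5507^2 mod 46657 = 46656.
x_1 ≡ −1, so 37032 is not a witness.

no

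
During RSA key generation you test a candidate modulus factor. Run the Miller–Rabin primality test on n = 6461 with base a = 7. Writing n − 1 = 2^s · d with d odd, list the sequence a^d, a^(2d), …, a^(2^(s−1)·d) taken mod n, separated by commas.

903, 1323

n − 1 = 6460 = 2^2 · 1615, so s = 2 and d = 1615.
x_0 = 7^1615 mod 6461 = 903.
x_1 = 903^2 mod 6461 = 1323.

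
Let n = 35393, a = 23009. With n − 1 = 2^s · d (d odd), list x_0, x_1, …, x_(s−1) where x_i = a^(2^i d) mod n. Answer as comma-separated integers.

n − 1 = 35392 = 2^6 · 553, so s = 6 and d = 553.
x_0 = 23009^553 mod 35393 = 7142.
x_1 = 7142^2 mod 35393 = 6851.
x_2 = 6851^2 mod 35393 = 5083.
x_3 = 5083^2 mod 35393 = 35392.
x_4 = 35392^2 mod 35393 = 1.
x_5 = 1^2 mod 35393 = 1.

7142, 6851, 5083, 35392, 1, 1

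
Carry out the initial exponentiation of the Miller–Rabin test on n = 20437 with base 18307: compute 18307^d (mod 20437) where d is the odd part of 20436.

n − 1 = 20436 = 2^2 · 5109, so s = 2 and d = 5109.
18307^5109 mod 20437 = 15727.

15727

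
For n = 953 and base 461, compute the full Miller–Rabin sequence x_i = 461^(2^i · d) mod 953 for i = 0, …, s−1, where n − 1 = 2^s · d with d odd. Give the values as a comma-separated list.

n − 1 = 952 = 2^3 · 119, so s = 3 and d = 119.
x_0 = 461^119 mod 953 = 617.
x_1 = 617^2 mod 953 = 442.
x_2 = 442^2 mod 953 = 952.

617, 442, 952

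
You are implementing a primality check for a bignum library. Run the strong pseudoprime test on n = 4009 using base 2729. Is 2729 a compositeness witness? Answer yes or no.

n − 1 = 4008 = 2^3 · 501, so s = 3 and d = 501.
Repeated squaring mod 4009: 2729^1 ≡ 2729, 2729^2 ≡ 2728, 2729^4 ≡ 1280, 2729^8 ≡ 2728, 2729^16 ≡ 1280, 2729^32 ≡ 2728, 2729^64 ≡ 1280, 2729^128 ≡ 2728, 2729^256 ≡ 1280.
501 = 256 + 128 + 64 + 32 + 16 + 4 + 1, so 2729^501 ≡ 1280·2728·1280·2728·1280·1280·2729 ≡ 4008 (mod 4009).
x_0 = 2729^501 mod 4009 = 4008.
x_0 = 4008 ≡ −1, so 2729 is not a witness.

no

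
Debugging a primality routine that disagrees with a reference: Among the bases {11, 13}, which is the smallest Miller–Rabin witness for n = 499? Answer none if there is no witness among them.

n − 1 = 498 = 2^1 · 249, so s = 1 and d = 249.
Base 11: x_0 = 11^249 mod 499 = 498. x_0 = 498 ≡ −1, so 11 is not a witness.
Base 13: x_0 = 13^249 mod 499 = 498. x_0 = 498 ≡ −1, so 13 is not a witness.
No listed base is a witness for 499.

none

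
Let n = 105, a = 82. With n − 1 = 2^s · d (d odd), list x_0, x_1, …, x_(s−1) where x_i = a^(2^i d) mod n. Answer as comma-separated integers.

n − 1 = 104 = 2^3 · 13, so s = 3 and d = 13.
x_0 = 82^13 mod 105 = 82.
x_1 = 82^2 mod 105 = 4.
x_2 = 4^2 mod 105 = 16.

82, 4, 16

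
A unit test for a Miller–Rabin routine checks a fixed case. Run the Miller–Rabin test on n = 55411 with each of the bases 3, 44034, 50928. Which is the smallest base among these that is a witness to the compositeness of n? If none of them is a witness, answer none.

n − 1 = 55410 = 2^1 · 27705, so s = 1 and d = 27705.
Base 3: x_0 = 3^27705 mod 55411 = 55410. x_0 = 55410 ≡ −1, so 3 is not a witness.
Base 44034: x_0 = 44034^27705 mod 55411 = 55410. x_0 = 55410 ≡ −1, so 44034 is not a witness.
Base 50928: x_0 = 50928^27705 mod 55411 = 1. x_0 = 1, so 50928 is not a witness.
No listed base is a witness for 55411.

none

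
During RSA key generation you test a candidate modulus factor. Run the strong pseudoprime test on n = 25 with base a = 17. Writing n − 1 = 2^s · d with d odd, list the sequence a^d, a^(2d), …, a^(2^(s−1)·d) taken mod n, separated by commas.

n − 1 = 24 = 2^3 · 3, so s = 3 and d = 3.
x_0 = 17^3 mod 25 = 13.
x_1 = 13^2 mod 25 = 19.
x_2 = 19^2 mod 25 = 11.

13, 19, 11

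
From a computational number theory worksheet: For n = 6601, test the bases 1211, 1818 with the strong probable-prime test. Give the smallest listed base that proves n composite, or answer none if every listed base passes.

1211

n − 1 = 6600 = 2^3 · 825, so s = 3 and d = 825.
Base 1211: x_0 = 1211^825 mod 6601 = 5726. x_0 is neither 1 nor 6600, so continue squaring. x_1 = 5726^2 mod 6601 = 6510. x_2 = 6510^2 mod 6601 = 1680. Reached i = s−1 = 2 without hitting −1: 1211 is a Miller–Rabin witness and 6601 is composite.
Base 1818: x_0 = 1818^825 mod 6601 = 4647. x_0 is neither 1 nor 6600, so continue squaring. x_1 = 4647^2 mod 6601 = 2738. x_2 = 2738^2 mod 6601 = 4509. Reached i = s−1 = 2 without hitting −1: 1818 is a Miller–Rabin witness and 6601 is composite.
The smallest witness among the given bases is 1211.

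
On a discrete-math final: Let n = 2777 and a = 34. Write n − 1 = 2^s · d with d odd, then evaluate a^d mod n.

905

n − 1 = 2776 = 2^3 · 347, so s = 3 and d = 347.
34^347 mod 2777 = 905.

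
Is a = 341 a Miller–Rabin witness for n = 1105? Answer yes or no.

n − 1 = 1104 = 2^4 · 69, so s = 4 and d = 69.
By repeated squaring, 341^69 ≡ 1 (mod 1105).
x_0 = 341^69 mod 1105 = 1.
x_0 = 1, so 341 is not a witness.

no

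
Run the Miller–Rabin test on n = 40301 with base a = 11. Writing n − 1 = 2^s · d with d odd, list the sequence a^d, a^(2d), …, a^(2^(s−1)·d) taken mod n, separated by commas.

4813, 32195

n − 1 = 40300 = 2^2 · 10075, so s = 2 and d = 10075.
x_0 = 11^10075 mod 40301 = 4813.
x_1 = 4813^2 mod 40301 = 32195.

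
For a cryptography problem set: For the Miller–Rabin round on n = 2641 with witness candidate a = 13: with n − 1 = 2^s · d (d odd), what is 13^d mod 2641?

2216

n − 1 = 2640 = 2^4 · 165, so s = 4 and d = 165.
13^165 mod 2641 = 2216.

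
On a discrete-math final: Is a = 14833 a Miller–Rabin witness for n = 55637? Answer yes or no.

yes

n − 1 = 55636 = 2^2 · 13909, so s = 2 and d = 13909.
x_0 = 14833^13909 mod 55637 = 12250.
x_0 is neither 1 nor 55636, so continue squaring.
x_1 = 12250^2 mod 55637 = 9511.
Reached i = s−1 = 1 without hitting −1: 14833 is a Miller–Rabin witness and 55637 is composite.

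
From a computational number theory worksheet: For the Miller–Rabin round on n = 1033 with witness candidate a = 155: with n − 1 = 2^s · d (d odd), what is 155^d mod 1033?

n − 1 = 1032 = 2^3 · 129, so s = 3 and d = 129.
155^129 mod 1033 = 635.

635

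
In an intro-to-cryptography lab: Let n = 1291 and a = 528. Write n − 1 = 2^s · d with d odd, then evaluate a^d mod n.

n − 1 = 1290 = 2^1 · 645, so s = 1 and d = 645.
528^645 mod 1291 = 1.

1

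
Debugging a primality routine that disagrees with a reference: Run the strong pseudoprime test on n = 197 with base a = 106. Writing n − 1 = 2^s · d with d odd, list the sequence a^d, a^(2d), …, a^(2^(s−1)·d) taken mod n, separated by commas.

n − 1 = 196 = 2^2 · 49, so s = 2 and d = 49.
x_0 = 106^49 mod 197 = 183.
x_1 = 183^2 mod 197 = 196.

183, 196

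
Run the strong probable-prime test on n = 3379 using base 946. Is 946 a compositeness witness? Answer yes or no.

yes

n − 1 = 3378 = 2^1 · 1689, so s = 1 and d = 1689.
x_0 = 946^1689 mod 3379 = 529.
x_0 ∉ {1, 3378} and s = 1, so 946 is a Miller–Rabin witness and 3379 is composite.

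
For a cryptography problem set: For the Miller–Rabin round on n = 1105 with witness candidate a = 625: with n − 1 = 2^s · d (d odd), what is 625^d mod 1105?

625

n − 1 = 1104 = 2^4 · 69, so s = 4 and d = 69.
By repeated squaring, 625^69 ≡ 625 (mod 1105).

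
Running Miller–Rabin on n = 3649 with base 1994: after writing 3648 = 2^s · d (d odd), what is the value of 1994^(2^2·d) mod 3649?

64

n − 1 = 3648 = 2^6 · 57, so s = 6 and d = 57.
Repeated squaring mod 3649: 1994^1 ≡ 1994, 1994^2 ≡ 2275, 1994^4 ≡ 1343, 1994^8 ≡ 1043, 1994^16 ≡ 447, 1994^32 ≡ 2763.
57 = 32 + 16 + 8 + 1, so 1994^57 ≡ 2763·447·1043·1994 ≡ 1700 (mod 3649).
x_0 = 1700.
x_1 = 1700^2 mod 3649 = 3641.
x_2 = 3641^2 mod 3649 = 64.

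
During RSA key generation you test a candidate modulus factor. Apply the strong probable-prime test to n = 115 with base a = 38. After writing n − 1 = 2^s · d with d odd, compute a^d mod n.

n − 1 = 114 = 2^1 · 57, so s = 1 and d = 57.
38^57 mod 115 = 28.

28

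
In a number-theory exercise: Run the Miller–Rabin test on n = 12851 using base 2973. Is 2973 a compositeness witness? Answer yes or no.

yes

n − 1 = 12850 = 2^1 · 6425, so s = 1 and d = 6425.
x_0 = 2973^6425 mod 12851 = 8490.
x_0 ∉ {1, 12850} and s = 1, so 2973 is a Miller–Rabin witness and 12851 is composite.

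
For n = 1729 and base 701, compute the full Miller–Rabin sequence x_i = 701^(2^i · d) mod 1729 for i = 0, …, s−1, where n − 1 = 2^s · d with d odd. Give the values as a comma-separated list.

1065, 1, 1, 1, 1, 1

n − 1 = 1728 = 2^6 · 27, so s = 6 and d = 27.
x_0 = 701^27 mod 1729 = 1065.
x_1 = 1065^2 mod 1729 = 1.
x_2 = 1^2 mod 1729 = 1.
x_3 = 1^2 mod 1729 = 1.
x_4 = 1^2 mod 1729 = 1.
x_5 = 1^2 mod 1729 = 1.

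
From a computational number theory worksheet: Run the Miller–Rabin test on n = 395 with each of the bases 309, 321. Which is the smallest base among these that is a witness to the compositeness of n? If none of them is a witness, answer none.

n − 1 = 394 = 2^1 · 197, so s = 1 and d = 197.
Base 309: x_0 = 309^197 mod 395 = 49. x_0 ∉ {1, 394} and s = 1, so 309 is a Miller–Rabin witness and 395 is composite.
Base 321: x_0 = 321^197 mod 395 = 341. x_0 ∉ {1, 394} and s = 1, so 321 is a Miller–Rabin witness and 395 is composite.
The smallest witness among the given bases is 309.

309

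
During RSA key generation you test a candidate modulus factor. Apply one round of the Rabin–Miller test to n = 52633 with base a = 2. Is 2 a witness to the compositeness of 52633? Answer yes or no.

n − 1 = 52632 = 2^3 · 6579, so s = 3 and d = 6579.
By repeated squaring, 2^6579 ≡ 1 (mod 52633).
x_0 = 2^6579 mod 52633 = 1.
x_0 = 1, so 2 is not a witness.

no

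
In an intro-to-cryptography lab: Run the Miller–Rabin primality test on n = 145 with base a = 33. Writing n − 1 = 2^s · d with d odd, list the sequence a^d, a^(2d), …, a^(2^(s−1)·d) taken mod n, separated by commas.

n − 1 = 144 = 2^4 · 9, so s = 4 and d = 9.
x_0 = 33^9 mod 145 = 13.
x_1 = 13^2 mod 145 = 24.
x_2 = 24^2 mod 145 = 141.
x_3 = 141^2 mod 145 = 16.

13, 24, 141, 16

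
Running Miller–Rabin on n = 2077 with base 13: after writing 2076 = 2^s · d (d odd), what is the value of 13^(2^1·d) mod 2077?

283

n − 1 = 2076 = 2^2 · 519, so s = 2 and d = 519.
Repeated squaring mod 2077: 13^1 ≡ 13, 13^2 ≡ 169, 13^4 ≡ 1560, 13^8 ≡ 1433, 13^16 ≡ 1413, 13^32 ≡ 572, 13^64 ≡ 1095, 13^128 ≡ 596, 13^256 ≡ 49, 13^512 ≡ 324.
519 = 512 + 4 + 2 + 1, so 13^519 ≡ 324·1560·169·13 ≡ 246 (mod 2077).
x_0 = 246.
x_1 = 246^2 mod 2077 = 283.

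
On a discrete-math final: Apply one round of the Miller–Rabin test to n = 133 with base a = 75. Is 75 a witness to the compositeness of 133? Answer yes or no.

no

n − 1 = 132 = 2^2 · 33, so s = 2 and d = 33.
x_0 = 75^33 mod 133 = 132.
x_0 = 132 ≡ −1, so 75 is not a witness.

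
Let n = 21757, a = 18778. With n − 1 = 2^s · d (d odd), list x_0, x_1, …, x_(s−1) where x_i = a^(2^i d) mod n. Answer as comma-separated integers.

n − 1 = 21756 = 2^2 · 5439, so s = 2 and d = 5439.
x_0 = 18778^5439 mod 21757 = 20714.
x_1 = 20714^2 mod 21757 = 21756.

20714, 21756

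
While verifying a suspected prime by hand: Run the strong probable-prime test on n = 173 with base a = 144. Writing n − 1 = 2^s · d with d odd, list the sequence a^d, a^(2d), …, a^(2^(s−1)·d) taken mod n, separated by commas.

172, 1

n − 1 = 172 = 2^2 · 43, so s = 2 and d = 43.
x_0 = 144^43 mod 173 = 172.
x_1 = 172^2 mod 173 = 1.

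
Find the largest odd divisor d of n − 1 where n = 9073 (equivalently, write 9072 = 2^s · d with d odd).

Halving: 9072 → 4536 → 2268 → 1134 → 567; 567 is odd.
So 9072 = 2^4 · 567.

567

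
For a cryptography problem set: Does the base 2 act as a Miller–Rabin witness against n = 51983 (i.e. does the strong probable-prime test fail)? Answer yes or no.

n − 1 = 51982 = 2^1 · 25991, so s = 1 and d = 25991.
x_0 = 2^25991 mod 51983 = 13168.
x_0 ∉ {1, 51982} and s = 1, so 2 is a Miller–Rabin witness and 51983 is composite.

yes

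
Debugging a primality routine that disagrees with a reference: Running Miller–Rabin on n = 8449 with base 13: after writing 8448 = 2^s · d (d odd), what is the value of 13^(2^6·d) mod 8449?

7498

n − 1 = 8448 = 2^8 · 33, so s = 8 and d = 33.
Repeated squaring mod 8449: 13^1 ≡ 13, 13^2 ≡ 169, 13^4 ≡ 3214, 13^8 ≡ 5118, 13^16 ≡ 2024, 13^32 ≡ 7260.
33 = 32 + 1, so 13^33 ≡ 7260·13 ≡ 1441 (mod 8449).
x_0 = 1441.
x_1 = 1441^2 mod 8449 = 6476.
x_2 = 6476^2 mod 8449 = 6189.
x_3 = 6189^2 mod 8449 = 4404.
x_4 = 4404^2 mod 8449 = 4761.
x_5 = 4761^2 mod 8449 = 6903.
x_6 = 6903^2 mod 8449 = 7498.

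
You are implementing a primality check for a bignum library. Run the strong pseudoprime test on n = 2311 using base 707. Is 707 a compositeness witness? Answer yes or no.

n − 1 = 2310 = 2^1 · 1155, so s = 1 and d = 1155.
x_0 = 707^1155 mod 2311 = 1.
x_0 = 1, so 707 is not a witness.

no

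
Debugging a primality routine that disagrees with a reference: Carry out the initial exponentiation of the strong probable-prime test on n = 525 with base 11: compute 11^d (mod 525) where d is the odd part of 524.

n − 1 = 524 = 2^2 · 131, so s = 2 and d = 131.
Repeated squaring mod 525: 11^1 ≡ 11, 11^2 ≡ 121, 11^4 ≡ 466, 11^8 ≡ 331, 11^16 ≡ 361, 11^32 ≡ 121, 11^64 ≡ 466, 11^128 ≡ 331.
131 = 128 + 2 + 1, so 11^131 ≡ 331·121·11 ≡ 86 (mod 525).

86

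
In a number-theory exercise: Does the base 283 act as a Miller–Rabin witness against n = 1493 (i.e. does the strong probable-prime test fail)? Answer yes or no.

n − 1 = 1492 = 2^2 · 373, so s = 2 and d = 373.
x_0 = 283^373 mod 1493 = 1.
x_0 = 1, so 283 is not a witness.

no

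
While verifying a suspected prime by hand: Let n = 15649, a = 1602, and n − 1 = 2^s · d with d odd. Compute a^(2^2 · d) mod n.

1159

n − 1 = 15648 = 2^5 · 489, so s = 5 and d = 489.
x_0 = 1602^489 mod 15649 = 14120.
x_1 = 14120^2 mod 15649 = 6140.
x_2 = 6140^2 mod 15649 = 1159.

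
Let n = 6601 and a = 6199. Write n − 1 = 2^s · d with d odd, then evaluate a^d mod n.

n − 1 = 6600 = 2^3 · 825, so s = 3 and d = 825.
Repeated squaring mod 6601: 6199^1 ≡ 6199, 6199^2 ≡ 3180, 6199^4 ≡ 6269, 6199^8 ≡ 4608, 6199^16 ≡ 4848, 6199^32 ≡ 3544, 6199^64 ≡ 4834, 6199^128 ≡ 16, 6199^256 ≡ 256, 6199^512 ≡ 6127.
825 = 512 + 256 + 32 + 16 + 8 + 1, so 6199^825 ≡ 6127·256·3544·4848·4608·6199 ≡ 1772 (mod 6601).

1772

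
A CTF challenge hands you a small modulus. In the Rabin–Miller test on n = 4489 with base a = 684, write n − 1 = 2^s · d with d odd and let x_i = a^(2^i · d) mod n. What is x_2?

3753

n − 1 = 4488 = 2^3 · 561, so s = 3 and d = 561.
Repeated squaring mod 4489: 684^1 ≡ 684, 684^2 ≡ 1000, 684^4 ≡ 3442, 684^8 ≡ 893, 684^16 ≡ 2896, 684^32 ≡ 1364, 684^64 ≡ 2050, 684^128 ≡ 796, 684^256 ≡ 667, 684^512 ≡ 478.
561 = 512 + 32 + 16 + 1, so 684^561 ≡ 478·1364·2896·684 ≡ 939 (mod 4489).
x_0 = 939.
x_1 = 939^2 mod 4489 = 1877.
x_2 = 1877^2 mod 4489 = 3753.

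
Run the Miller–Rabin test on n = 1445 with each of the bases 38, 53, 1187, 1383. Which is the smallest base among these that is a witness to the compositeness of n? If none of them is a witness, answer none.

n − 1 = 1444 = 2^2 · 361, so s = 2 and d = 361.
Base 38: x_0 = 38^361 mod 1445 = 38. x_0 is neither 1 nor 1444, so continue squaring. x_1 = 38^2 mod 1445 = 1444. x_1 ≡ −1, so 38 is not a witness.
Base 53: x_0 = 53^361 mod 1445 = 903. x_0 is neither 1 nor 1444, so continue squaring. x_1 = 903^2 mod 1445 = 429. Reached i = s−1 = 1 without hitting −1: 53 is a Miller–Rabin witness and 1445 is composite.
Base 1187: x_0 = 1187^361 mod 1445 = 1227. x_0 is neither 1 nor 1444, so continue squaring. x_1 = 1227^2 mod 1445 = 1284. Reached i = s−1 = 1 without hitting −1: 1187 is a Miller–Rabin witness and 1445 is composite.
Base 1383: x_0 = 1383^361 mod 1445 = 368. x_0 is neither 1 nor 1444, so continue squaring. x_1 = 368^2 mod 1445 = 1039. Reached i = s−1 = 1 without hitting −1: 1383 is a Miller–Rabin witness and 1445 is composite.
The smallest witness among the given bases is 53.

53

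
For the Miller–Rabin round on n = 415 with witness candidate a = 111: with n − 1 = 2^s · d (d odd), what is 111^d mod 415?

286

n − 1 = 414 = 2^1 · 207, so s = 1 and d = 207.
By repeated squaring, 111^207 ≡ 286 (mod 415).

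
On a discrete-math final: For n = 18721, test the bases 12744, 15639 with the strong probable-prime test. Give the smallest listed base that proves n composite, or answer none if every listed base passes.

15639

n − 1 = 18720 = 2^5 · 585, so s = 5 and d = 585.
Base 12744: x_0 = 12744^585 mod 18721 = 6956. x_0 is neither 1 nor 18720, so continue squaring. x_1 = 6956^2 mod 18721 = 10872. x_2 = 10872^2 mod 18721 = 14711. x_3 = 14711^2 mod 18721 = 17482. x_4 = 17482^2 mod 18721 = 18720. x_4 ≡ −1, so 12744 is not a witness.
Base 15639: x_0 = 15639^585 mod 18721 = 16027. x_0 is neither 1 nor 18720, so continue squaring. x_1 = 16027^2 mod 18721 = 12609. x_2 = 12609^2 mod 18721 = 8149. x_3 = 8149^2 mod 18721 = 2814. x_4 = 2814^2 mod 18721 = 18334. Reached i = s−1 = 4 without hitting −1: 15639 is a Miller–Rabin witness and 18721 is composite.
The smallest witness among the given bases is 15639.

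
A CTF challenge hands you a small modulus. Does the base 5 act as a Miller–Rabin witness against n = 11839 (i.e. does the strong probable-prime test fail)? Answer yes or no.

no

n − 1 = 11838 = 2^1 · 5919, so s = 1 and d = 5919.
x_0 = 5^5919 mod 11839 = 1.
x_0 = 1, so 5 is not a witness.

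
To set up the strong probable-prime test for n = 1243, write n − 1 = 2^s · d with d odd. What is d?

Halving: 1242 → 621; 621 is odd.
So 1242 = 2^1 · 621.

621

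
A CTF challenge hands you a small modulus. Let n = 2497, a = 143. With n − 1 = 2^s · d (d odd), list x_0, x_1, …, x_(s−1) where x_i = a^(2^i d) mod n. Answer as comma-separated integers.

1727, 1111, 803, 583, 297, 814

n − 1 = 2496 = 2^6 · 39, so s = 6 and d = 39.
x_0 = 143^39 mod 2497 = 1727.
x_1 = 1727^2 mod 2497 = 1111.
x_2 = 1111^2 mod 2497 = 803.
x_3 = 803^2 mod 2497 = 583.
x_4 = 583^2 mod 2497 = 297.
x_5 = 297^2 mod 2497 = 814.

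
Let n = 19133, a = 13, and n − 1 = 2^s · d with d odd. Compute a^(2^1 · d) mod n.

n − 1 = 19132 = 2^2 · 4783, so s = 2 and d = 4783.
Repeated squaring mod 19133: 13^1 ≡ 13, 13^2 ≡ 169, 13^4 ≡ 9428, 13^8 ≡ 14399, 13^16 ≡ 6013, 13^32 ≡ 13932, 13^64 ≡ 15472, 13^128 ≡ 9821, 13^256 ≡ 2588, 13^512 ≡ 1194, 13^1024 ≡ 9794, 13^2048 ≡ 8707, 13^4096 ≡ 6903.
4783 = 4096 + 512 + 128 + 32 + 8 + 4 + 2 + 1, so 13^4783 ≡ 6903·1194·9821·13932·14399·9428·169·13 ≡ 1003 (mod 19133).
x_0 = 1003.
x_1 = 1003^2 mod 19133 = 11093.

11093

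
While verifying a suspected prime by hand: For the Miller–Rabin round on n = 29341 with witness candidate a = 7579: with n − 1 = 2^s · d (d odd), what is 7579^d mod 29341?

n − 1 = 29340 = 2^2 · 7335, so s = 2 and d = 7335.
7579^7335 mod 29341 = 16471.

16471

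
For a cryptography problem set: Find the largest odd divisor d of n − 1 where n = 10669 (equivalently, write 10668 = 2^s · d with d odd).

Halving: 10668 → 5334 → 2667; 2667 is odd.
So 10668 = 2^2 · 2667.

2667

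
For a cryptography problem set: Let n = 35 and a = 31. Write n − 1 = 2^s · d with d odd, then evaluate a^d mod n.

n − 1 = 34 = 2^1 · 17, so s = 1 and d = 17.
31^17 mod 35 = 26.

26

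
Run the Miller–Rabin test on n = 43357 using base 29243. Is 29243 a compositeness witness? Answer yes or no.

n − 1 = 43356 = 2^2 · 10839, so s = 2 and d = 10839.
x_0 = 29243^10839 mod 43357 = 26979.
x_0 is neither 1 nor 43356, so continue squaring.
x_1 = 26979^2 mod 43357 = 32482.
Reached i = s−1 = 1 without hitting −1: 29243 is a Miller–Rabin witness and 43357 is composite.

yes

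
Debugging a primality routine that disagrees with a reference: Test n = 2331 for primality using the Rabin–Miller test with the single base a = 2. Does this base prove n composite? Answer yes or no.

yes

n − 1 = 2330 = 2^1 · 1165, so s = 1 and d = 1165.
Repeated squaring mod 2331: 2^1 ≡ 2, 2^2 ≡ 4, 2^4 ≡ 16, 2^8 ≡ 256, 2^16 ≡ 268, 2^32 ≡ 1894, 2^64 ≡ 2158, 2^128 ≡ 1957, 2^256 ≡ 16, 2^512 ≡ 256, 2^1024 ≡ 268.
1165 = 1024 + 128 + 8 + 4 + 1, so 2^1165 ≡ 268·1957·256·16·2 ≡ 1199 (mod 2331).
x_0 = 2^1165 mod 2331 = 1199.
x_0 ∉ {1, 2330} and s = 1, so 2 is a Miller–Rabin witness and 2331 is composite.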